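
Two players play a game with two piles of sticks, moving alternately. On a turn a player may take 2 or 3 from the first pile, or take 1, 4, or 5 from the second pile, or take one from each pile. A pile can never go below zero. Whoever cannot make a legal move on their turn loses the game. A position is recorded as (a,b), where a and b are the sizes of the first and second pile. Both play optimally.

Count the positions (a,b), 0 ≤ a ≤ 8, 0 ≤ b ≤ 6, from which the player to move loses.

17

Work bottom-up. With no move the player to move loses. Otherwise the position is W if at least one move leads to an L position for the opponent, and L if every move leads to a W.
Every move lowers a or b (never raises either), so fill the grid row by row in increasing a, and left to right within a row: each cell's successors are then already labelled.
      b=0  b=1  b=2  b=3  b=4  b=5  b=6
a=0:    L    W    L    W    W    W    W
a=1:    L    W    L    W    W    W    W
a=2:    W    W    W    W    L    W    L
a=3:    W    L    W    L    W    W    W
a=4:    W    L    W    L    W    W    W
a=5:    L    W    W    W    W    W    W
a=6:    L    W    L    W    W    W    W
a=7:    W    W    L    W    L    W    W
a=8:    W    L    W    W    L    W    W
Cells with no legal move (terminal, hence L): (0,0), (1,0).
The remaining L cells, each justified by listing all of its moves:
(0,2): only reaches (0,1)(W), which is W → L
(1,2): only reaches (1,1)(W), (0,1)(W), all W → L
(2,4): only reaches (0,4)(W), (2,3)(W), (2,0)(W), (1,3)(W), all W → L
(2,6): only reaches (0,6)(W), (2,5)(W), (2,2)(W), (2,1)(W), (1,5)(W), all W → L
(3,1): only reaches (1,1)(W), (0,1)(W), (3,0)(W), (2,0)(W), all W → L
(3,3): only reaches (1,3)(W), (0,3)(W), (3,2)(W), (2,2)(W), all W → L
(4,1): only reaches (2,1)(W), (1,1)(W), (4,0)(W), (3,0)(W), all W → L
(4,3): only reaches (2,3)(W), (1,3)(W), (4,2)(W), (3,2)(W), all W → L
(5,0): only reaches (3,0)(W), (2,0)(W), all W → L
(6,0): only reaches (4,0)(W), (3,0)(W), all W → L
(6,2): only reaches (4,2)(W), (3,2)(W), (6,1)(W), (5,1)(W), all W → L
(7,2): only reaches (5,2)(W), (4,2)(W), (7,1)(W), (6,1)(W), all W → L
(7,4): only reaches (5,4)(W), (4,4)(W), (7,3)(W), (7,0)(W), (6,3)(W), all W → L
(8,1): only reaches (6,1)(W), (5,1)(W), (8,0)(W), (7,0)(W), all W → L
(8,4): only reaches (6,4)(W), (5,4)(W), (8,3)(W), (8,0)(W), (7,3)(W), all W → L
Every other cell has at least one move into one of the L cells above, so it is W.
L cells per row: a=0: 2, a=1: 2, a=2: 2, a=3: 2, a=4: 2, a=5: 1, a=6: 2, a=7: 2, a=8: 2; total 17.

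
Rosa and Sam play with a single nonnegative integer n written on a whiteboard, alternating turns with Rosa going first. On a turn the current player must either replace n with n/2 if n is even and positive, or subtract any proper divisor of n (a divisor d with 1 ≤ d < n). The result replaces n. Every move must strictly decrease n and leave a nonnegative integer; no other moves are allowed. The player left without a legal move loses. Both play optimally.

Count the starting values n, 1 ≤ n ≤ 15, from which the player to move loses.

8

Use the standard recursion: the mover loses at a terminal position; elsewhere, the mover wins exactly when some move hands the opponent an L position.
n=0: no move → L
n=1: no move → L
n=2: reaches L-position 1 → W
n=3: only reaches 2(W), which is W → L
n=4: reaches L-position 3 → W
n=5: only reaches 4(W), which is W → L
n=6: reaches L-position 3 → W
n=7: only reaches 6(W), which is W → L
n=8: reaches L-position 7 → W
n=9: only reaches 6(W), 8(W), all W → L
n=10: reaches L-position 5 → W
n=11: only reaches 10(W), which is W → L
n=12: reaches L-position 9 → W
n=13: only reaches 12(W), which is W → L
n=14: reaches L-position 7 → W
n=15: only reaches 10(W), 12(W), 14(W), all W → L
L entries with 1 ≤ n ≤ 15 (n=0 is outside the asked range and is not counted): n = 1, 3, 5, 7, 9, 11, 13, 15; that makes 8.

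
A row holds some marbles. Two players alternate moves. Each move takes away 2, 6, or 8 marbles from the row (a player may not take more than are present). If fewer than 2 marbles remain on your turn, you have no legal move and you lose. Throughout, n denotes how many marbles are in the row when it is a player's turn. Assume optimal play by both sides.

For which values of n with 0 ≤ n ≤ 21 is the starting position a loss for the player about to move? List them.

Label each position W (a win for the player to move) or L (a loss). A position with no legal move is L; any other position is W exactly when some move reaches an L, and L when every move reaches a W.
n=0: no move → L
n=1: no move → L
n=2: reaches L-position 0 → W
n=3: reaches L-position 1 → W
n=4: only reaches 2(W), which is W → L
n=5: only reaches 3(W), which is W → L
n=6: reaches L-position 4 → W
n=7: reaches L-position 5 → W
n=8: reaches L-position 0 → W
n=9: reaches L-position 1 → W
n=10: reaches L-position 4 → W
n=11: reaches L-position 5 → W
n=12: reaches L-position 4 → W
n=13: reaches L-position 5 → W
n=14: only reaches 12(W), 8(W), 6(W), all W → L
n=15: only reaches 13(W), 9(W), 7(W), all W → L
n=16: reaches L-position 14 → W
n=17: reaches L-position 15 → W
n=18: only reaches 16(W), 12(W), 10(W), all W → L
n=19: only reaches 17(W), 13(W), 11(W), all W → L
n=20: reaches L-position 18 → W
n=21: reaches L-position 19 → W
The losing starting values of n are exactly the entries labelled L in this table (8 of them).

0, 1, 4, 5, 14, 15, 18, 19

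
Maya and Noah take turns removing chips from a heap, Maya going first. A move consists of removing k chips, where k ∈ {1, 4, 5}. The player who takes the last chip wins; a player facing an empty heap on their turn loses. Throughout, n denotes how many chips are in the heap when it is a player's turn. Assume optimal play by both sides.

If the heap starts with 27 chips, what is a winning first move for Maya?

Positions with no move are L. A position that does have a move is losing for the player to move precisely when every available move leads to a winning position for the opponent. Fill in the labels:
n=0: no move → L
n=1: →0(L), so W
n=2: →1(W) only, which is W, so L
n=3: →2(L), so W
n=4: →0(L), so W
n=5: →0(L), so W
n=6: →2(L), so W
n=7: →2(L), so W
n=8: →7(W), 4(W), 3(W) — all W, so L
n=9: →8(L), so W
n=10: →9(W), 6(W), 5(W) — all W, so L
n=11: →10(L), so W
n=12: →8(L), so W
n=13: →8(L), so W
n=14: →10(L), so W
n=15: →10(L), so W
n=16: →15(W), 12(W), 11(W) — all W, so L
n=17: →16(L), so W
n=18: →17(W), 14(W), 13(W) — all W, so L
n=19: →18(L), so W
n=20: →16(L), so W
n=21: →16(L), so W
n=22: →18(L), so W
n=23: →18(L), so W
n=24: →23(W), 20(W), 19(W) — all W, so L
n=25: →24(L), so W
n=26: →25(W), 22(W), 21(W) — all W, so L
n=27: →26(L), so W
From 27, the L positions reachable in one move are: 26.

Remove 1, leaving 26.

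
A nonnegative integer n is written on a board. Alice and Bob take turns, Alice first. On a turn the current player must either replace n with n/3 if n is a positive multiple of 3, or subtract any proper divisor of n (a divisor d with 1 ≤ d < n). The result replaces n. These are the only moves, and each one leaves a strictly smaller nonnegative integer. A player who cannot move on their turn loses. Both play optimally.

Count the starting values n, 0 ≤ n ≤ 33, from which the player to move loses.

Work bottom-up. With no move the player to move loses. Otherwise the position is W if at least one move leads to an L position for the opponent, and L if every move leads to a W.
n=0: no move → L
n=1: no move → L
n=2: can move to 1, which is L ⇒ W
n=3: can move to 1, which is L ⇒ W
n=4: moves to 2(W), 3(W); every one is W ⇒ L
n=5: can move to 4, which is L ⇒ W
n=6: can move to 4, which is L ⇒ W
n=7: the only move is to 6(W), a W ⇒ L
n=8: can move to 4, which is L ⇒ W
n=9: moves to 3(W), 6(W), 8(W); every one is W ⇒ L
n=10: can move to 9, which is L ⇒ W
n=11: the only move is to 10(W), a W ⇒ L
n=12: can move to 4, which is L ⇒ W
n=13: the only move is to 12(W), a W ⇒ L
n=14: can move to 7, which is L ⇒ W
n=15: moves to 5(W), 10(W), 12(W), 14(W); every one is W ⇒ L
n=16: can move to 15, which is L ⇒ W
n=17: the only move is to 16(W), a W ⇒ L
n=18: can move to 9, which is L ⇒ W
n=19: the only move is to 18(W), a W ⇒ L
n=20: can move to 15, which is L ⇒ W
n=21: can move to 7, which is L ⇒ W
n=22: can move to 11, which is L ⇒ W
n=23: the only move is to 22(W), a W ⇒ L
n=24: can move to 23, which is L ⇒ W
n=25: moves to 20(W), 24(W); every one is W ⇒ L
n=26: can move to 13, which is L ⇒ W
n=27: can move to 9, which is L ⇒ W
n=28: moves to 14(W), 21(W), 24(W), 26(W), 27(W); every one is W ⇒ L
n=29: can move to 28, which is L ⇒ W
n=30: can move to 15, which is L ⇒ W
n=31: the only move is to 30(W), a W ⇒ L
n=32: can move to 28, which is L ⇒ W
n=33: can move to 11, which is L ⇒ W
L entries with 0 ≤ n ≤ 33: n = 0, 1, 4, 7, 9, 11, 13, 15, 17, 19, 23, 25, 28, 31; that makes 14.

14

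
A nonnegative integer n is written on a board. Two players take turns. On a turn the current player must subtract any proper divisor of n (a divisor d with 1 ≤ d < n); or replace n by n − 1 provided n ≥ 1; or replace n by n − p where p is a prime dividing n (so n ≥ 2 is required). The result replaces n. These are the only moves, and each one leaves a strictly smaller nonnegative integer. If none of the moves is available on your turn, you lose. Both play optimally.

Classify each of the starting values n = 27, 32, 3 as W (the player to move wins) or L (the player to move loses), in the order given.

27: W, 32: L, 3: W

Label each position W (a win for the player to move) or L (a loss). A position with no legal move is L; any other position is W exactly when some move reaches an L, and L when every move reaches a W.
n=0: no move → L
n=1: reaches L-position 0 → W
n=2: reaches L-position 0 → W
n=3: reaches L-position 0 → W
n=4: only reaches 2(W), 3(W), all W → L
n=5: reaches L-position 0 → W
n=6: reaches L-position 4 → W
n=7: reaches L-position 0 → W
n=8: reaches L-position 4 → W
n=9: only reaches 6(W), 8(W), all W → L
n=10: reaches L-position 9 → W
n=11: reaches L-position 0 → W
n=12: reaches L-position 9 → W
n=13: reaches L-position 0 → W
n=14: only reaches 7(W), 12(W), 13(W), all W → L
n=15: reaches L-position 14 → W
n=16: reaches L-position 14 → W
n=17: reaches L-position 0 → W
n=18: reaches L-position 9 → W
n=19: reaches L-position 0 → W
n=20: only reaches 10(W), 15(W), 16(W), 18(W), 19(W), all W → L
n=21: reaches L-position 14 → W
n=22: reaches L-position 20 → W
n=23: reaches L-position 0 → W
n=24: reaches L-position 20 → W
n=25: reaches L-position 20 → W
n=26: only reaches 13(W), 24(W), 25(W), all W → L
n=27: reaches L-position 26 → W
n=28: reaches L-position 14 → W
n=29: reaches L-position 0 → W
n=30: reaches L-position 20 → W
n=31: reaches L-position 0 → W
n=32: only reaches 16(W), 24(W), 28(W), 30(W), 31(W), all W → L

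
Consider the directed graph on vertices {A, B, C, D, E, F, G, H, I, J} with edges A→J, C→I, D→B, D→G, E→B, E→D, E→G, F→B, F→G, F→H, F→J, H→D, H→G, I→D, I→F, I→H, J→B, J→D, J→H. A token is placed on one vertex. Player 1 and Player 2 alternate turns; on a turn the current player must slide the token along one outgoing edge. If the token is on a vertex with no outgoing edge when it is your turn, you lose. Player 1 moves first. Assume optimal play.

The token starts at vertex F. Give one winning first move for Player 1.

Move to B.

Label each position W (a win for the player to move) or L (a loss). A position with no legal move is L; any other position is W exactly when some move reaches an L, and L when every move reaches a W.
Every edge goes from a vertex to one that appears earlier in the order G, B, D, H, J, F, I, C, E, A, so processing vertices in that order labels each vertex after all of its successors.
G: no outgoing edge → L
B: no outgoing edge → L
D: W (go to B, an L position)
H: W (go to G, an L position)
J: W (go to B, an L position)
F: W (go to B, an L position)
I: L (options F(W), H(W), D(W) are all W)
C: W (go to I, an L position)
E: W (go to B, an L position)
A: L (sole option J(W) is W)
From F, the L positions reachable in one move are: B, G. Any move reaching one of these is winning.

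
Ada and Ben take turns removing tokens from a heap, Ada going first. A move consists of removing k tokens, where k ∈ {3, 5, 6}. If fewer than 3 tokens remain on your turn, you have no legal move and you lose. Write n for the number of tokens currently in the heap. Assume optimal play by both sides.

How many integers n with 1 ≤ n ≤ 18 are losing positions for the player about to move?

Work bottom-up. With no move the player to move loses. Otherwise the position is W if at least one move leads to an L position for the opponent, and L if every move leads to a W.
n=0: no move → L
n=1: no move → L
n=2: no move → L
n=3: W (go to 0, an L position)
n=4: W (go to 1, an L position)
n=5: W (go to 2, an L position)
n=6: W (go to 1, an L position)
n=7: W (go to 2, an L position)
n=8: W (go to 2, an L position)
n=9: L (options 6(W), 4(W), 3(W) are all W)
n=10: L (options 7(W), 5(W), 4(W) are all W)
n=11: L (options 8(W), 6(W), 5(W) are all W)
n=12: W (go to 9, an L position)
n=13: W (go to 10, an L position)
n=14: W (go to 11, an L position)
n=15: W (go to 10, an L position)
n=16: W (go to 11, an L position)
n=17: W (go to 11, an L position)
n=18: L (options 15(W), 13(W), 12(W) are all W)
L entries with 1 ≤ n ≤ 18 (n=0 is outside the asked range and is not counted): n = 1, 2, 9, 10, 11, 18; that makes 6.

6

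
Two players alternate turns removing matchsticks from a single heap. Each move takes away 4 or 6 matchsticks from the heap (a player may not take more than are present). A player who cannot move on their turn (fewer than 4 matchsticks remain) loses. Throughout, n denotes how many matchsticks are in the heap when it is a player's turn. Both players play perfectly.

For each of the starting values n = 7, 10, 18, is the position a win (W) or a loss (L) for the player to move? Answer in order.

Classify positions by backward induction: terminal positions (no move available) are L. From any other position, the mover wins iff some move reaches an L.
n=0: no move → L
n=1: no move → L
n=2: no move → L
n=3: no move → L
n=4: can move to 0, which is L ⇒ W
n=5: can move to 1, which is L ⇒ W
n=6: can move to 2, which is L ⇒ W
n=7: can move to 3, which is L ⇒ W
n=8: can move to 2, which is L ⇒ W
n=9: can move to 3, which is L ⇒ W
n=10: moves to 6(W), 4(W); every one is W ⇒ L
n=11: moves to 7(W), 5(W); every one is W ⇒ L
n=12: moves to 8(W), 6(W); every one is W ⇒ L
n=13: moves to 9(W), 7(W); every one is W ⇒ L
n=14: can move to 10, which is L ⇒ W
n=15: can move to 11, which is L ⇒ W
n=16: can move to 12, which is L ⇒ W
n=17: can move to 13, which is L ⇒ W
n=18: can move to 12, which is L ⇒ W

7: W, 10: L, 18: W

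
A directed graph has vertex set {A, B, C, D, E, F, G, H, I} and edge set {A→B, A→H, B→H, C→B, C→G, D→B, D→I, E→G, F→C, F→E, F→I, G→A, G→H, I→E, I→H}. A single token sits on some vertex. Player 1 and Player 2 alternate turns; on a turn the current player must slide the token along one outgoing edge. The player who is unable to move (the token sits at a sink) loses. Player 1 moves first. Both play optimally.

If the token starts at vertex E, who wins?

Player 2 wins.

Build the W/L table. Terminal = L. A non-terminal position is W if it has a move to some L; otherwise it is L.
Every edge goes from a vertex to one that appears earlier in the order H, B, A, G, E, I, C, D, F, so processing vertices in that order labels each vertex after all of its successors.
H: no outgoing edge → L
B: W (go to H, an L position)
A: W (go to H, an L position)
G: W (go to H, an L position)
E: L (sole option G(W) is W)
I: W (go to E, an L position)
C: L (options G(W), B(W) are all W)
D: L (options I(W), B(W) are all W)
F: W (go to C, an L position)
Every move from E reaches a W position, so the mover loses.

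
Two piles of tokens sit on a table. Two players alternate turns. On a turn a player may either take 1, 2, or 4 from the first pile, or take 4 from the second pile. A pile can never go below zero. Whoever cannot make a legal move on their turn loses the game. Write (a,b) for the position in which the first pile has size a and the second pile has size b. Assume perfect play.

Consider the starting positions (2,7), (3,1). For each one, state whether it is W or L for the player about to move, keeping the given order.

Compute win/loss labels from the base case upward. A position with no move is L. Any other position is W if it can reach an L in one move, else L.
No move ever increases a pile, so every position that can arise here has a ≤ 3 and b ≤ 7; it is enough to label the cells with 0 ≤ a ≤ 3 and 0 ≤ b ≤ 7.
Every move lowers a or b (never raises either), so fill the grid row by row in increasing a, and left to right within a row: each cell's successors are then already labelled.
      b=0  b=1  b=2  b=3  b=4  b=5  b=6  b=7
a=0:    L    L    L    L    W    W    W    W
a=1:    W    W    W    W    L    L    L    L
a=2:    W    W    W    W    W    W    W    W
a=3:    L    L    L    L    W    W    W    W
Cells with no legal move (terminal, hence L): (0,0), (0,1), (0,2), (0,3).
The remaining L cells, each justified by listing all of its moves:
(1,4): only reaches (0,4)(W), (1,0)(W), all W → L
(1,5): only reaches (0,5)(W), (1,1)(W), all W → L
(1,6): only reaches (0,6)(W), (1,2)(W), all W → L
(1,7): only reaches (0,7)(W), (1,3)(W), all W → L
(3,0): only reaches (2,0)(W), (1,0)(W), all W → L
(3,1): only reaches (2,1)(W), (1,1)(W), all W → L
(3,2): only reaches (2,2)(W), (1,2)(W), all W → L
(3,3): only reaches (2,3)(W), (1,3)(W), all W → L
Every other cell has at least one move into one of the L cells above, so it is W.
(2,7): the move to (1,7) reaches an L cell, so W
(3,1): one of the L cells justified above, so L

(2,7): W, (3,1): L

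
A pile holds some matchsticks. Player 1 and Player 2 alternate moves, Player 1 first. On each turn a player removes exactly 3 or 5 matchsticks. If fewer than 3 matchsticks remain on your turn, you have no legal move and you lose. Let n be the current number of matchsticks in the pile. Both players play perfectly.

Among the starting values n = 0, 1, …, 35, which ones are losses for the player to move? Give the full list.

Compute win/loss labels from the base case upward. A position with no move is L. Any other position is W if it can reach an L in one move, else L.
n=0: no move → L
n=1: no move → L
n=2: no move → L
n=3: can move to 0, which is L ⇒ W
n=4: can move to 1, which is L ⇒ W
n=5: can move to 2, which is L ⇒ W
n=6: can move to 1, which is L ⇒ W
n=7: can move to 2, which is L ⇒ W
n=8: moves to 5(W), 3(W); every one is W ⇒ L
n=9: moves to 6(W), 4(W); every one is W ⇒ L
n=10: moves to 7(W), 5(W); every one is W ⇒ L
n=11: can move to 8, which is L ⇒ W
n=12: can move to 9, which is L ⇒ W
n=13: can move to 10, which is L ⇒ W
n=14: can move to 9, which is L ⇒ W
n=15: can move to 10, which is L ⇒ W
n=16: moves to 13(W), 11(W); every one is W ⇒ L
n=17: moves to 14(W), 12(W); every one is W ⇒ L
n=18: moves to 15(W), 13(W); every one is W ⇒ L
n=19: can move to 16, which is L ⇒ W
n=20: can move to 17, which is L ⇒ W
n=21: can move to 18, which is L ⇒ W
n=22: can move to 17, which is L ⇒ W
n=23: can move to 18, which is L ⇒ W
n=24: moves to 21(W), 19(W); every one is W ⇒ L
n=25: moves to 22(W), 20(W); every one is W ⇒ L
n=26: moves to 23(W), 21(W); every one is W ⇒ L
n=27: can move to 24, which is L ⇒ W
n=28: can move to 25, which is L ⇒ W
n=29: can move to 26, which is L ⇒ W
n=30: can move to 25, which is L ⇒ W
n=31: can move to 26, which is L ⇒ W
n=32: moves to 29(W), 27(W); every one is W ⇒ L
n=33: moves to 30(W), 28(W); every one is W ⇒ L
n=34: moves to 31(W), 29(W); every one is W ⇒ L
n=35: can move to 32, which is L ⇒ W
The losing starting values of n are exactly the entries labelled L in this table (15 of them).

0, 1, 2, 8, 9, 10, 16, 17, 18, 24, 25, 26, 32, 33, 34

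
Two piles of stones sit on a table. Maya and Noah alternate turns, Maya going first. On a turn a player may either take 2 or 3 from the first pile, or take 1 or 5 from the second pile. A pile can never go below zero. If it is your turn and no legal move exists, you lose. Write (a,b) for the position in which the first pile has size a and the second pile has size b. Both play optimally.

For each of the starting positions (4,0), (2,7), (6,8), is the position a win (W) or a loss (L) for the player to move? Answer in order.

(4,0): W, (2,7): L, (6,8): L

Work bottom-up. With no move the player to move loses. Otherwise the position is W if at least one move leads to an L position for the opponent, and L if every move leads to a W.
No move ever increases a pile, so every position that can arise here has a ≤ 6 and b ≤ 8; it is enough to label the cells with 0 ≤ a ≤ 6 and 0 ≤ b ≤ 8.
Every move lowers a or b (never raises either), so fill the grid row by row in increasing a, and left to right within a row: each cell's successors are then already labelled.
      b=0  b=1  b=2  b=3  b=4  b=5  b=6  b=7  b=8
a=0:    L    W    L    W    L    W    L    W    L
a=1:    L    W    L    W    L    W    L    W    L
a=2:    W    L    W    L    W    L    W    L    W
a=3:    W    L    W    L    W    L    W    L    W
a=4:    W    W    W    W    W    W    W    W    W
a=5:    L    W    L    W    L    W    L    W    L
a=6:    L    W    L    W    L    W    L    W    L
Cells with no legal move (terminal, hence L): (0,0), (1,0).
The remaining L cells, each justified by listing all of its moves:
(0,2): →(0,1)(W) only, which is W, so L
(0,4): →(0,3)(W) only, which is W, so L
(0,6): →(0,5)(W), (0,1)(W) — all W, so L
(0,8): →(0,7)(W), (0,3)(W) — all W, so L
(1,2): →(1,1)(W) only, which is W, so L
(1,4): →(1,3)(W) only, which is W, so L
(1,6): →(1,5)(W), (1,1)(W) — all W, so L
(1,8): →(1,7)(W), (1,3)(W) — all W, so L
(2,1): →(0,1)(W), (2,0)(W) — all W, so L
(2,3): →(0,3)(W), (2,2)(W) — all W, so L
(2,5): →(0,5)(W), (2,4)(W), (2,0)(W) — all W, so L
(2,7): →(0,7)(W), (2,6)(W), (2,2)(W) — all W, so L
(3,1): →(1,1)(W), (0,1)(W), (3,0)(W) — all W, so L
(3,3): →(1,3)(W), (0,3)(W), (3,2)(W) — all W, so L
(3,5): →(1,5)(W), (0,5)(W), (3,4)(W), (3,0)(W) — all W, so L
(3,7): →(1,7)(W), (0,7)(W), (3,6)(W), (3,2)(W) — all W, so L
(5,0): →(3,0)(W), (2,0)(W) — all W, so L
(5,2): →(3,2)(W), (2,2)(W), (5,1)(W) — all W, so L
(5,4): →(3,4)(W), (2,4)(W), (5,3)(W) — all W, so L
(5,6): →(3,6)(W), (2,6)(W), (5,5)(W), (5,1)(W) — all W, so L
(5,8): →(3,8)(W), (2,8)(W), (5,7)(W), (5,3)(W) — all W, so L
(6,0): →(4,0)(W), (3,0)(W) — all W, so L
(6,2): →(4,2)(W), (3,2)(W), (6,1)(W) — all W, so L
(6,4): →(4,4)(W), (3,4)(W), (6,3)(W) — all W, so L
(6,6): →(4,6)(W), (3,6)(W), (6,5)(W), (6,1)(W) — all W, so L
(6,8): →(4,8)(W), (3,8)(W), (6,7)(W), (6,3)(W) — all W, so L
Every other cell has at least one move into one of the L cells above, so it is W.
(4,0): the move to (1,0) reaches an L cell, so W
(2,7): one of the L cells justified above, so L
(6,8): one of the L cells justified above, so L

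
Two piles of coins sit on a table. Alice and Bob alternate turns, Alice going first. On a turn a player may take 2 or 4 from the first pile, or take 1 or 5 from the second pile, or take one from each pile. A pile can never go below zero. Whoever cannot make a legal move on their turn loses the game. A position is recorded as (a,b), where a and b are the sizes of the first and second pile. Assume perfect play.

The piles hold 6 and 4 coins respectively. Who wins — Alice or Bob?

Bob wins.

Positions with no move are L. A position that does have a move is losing for the player to move precisely when every available move leads to a winning position for the opponent. Fill in the labels:
No move ever increases a pile, so every position that can arise here has a ≤ 6 and b ≤ 4; it is enough to label the cells with 0 ≤ a ≤ 6 and 0 ≤ b ≤ 4.
Every move lowers a or b (never raises either), so fill the grid row by row in increasing a, and left to right within a row: each cell's successors are then already labelled.
      b=0  b=1  b=2  b=3  b=4
a=0:    L    W    L    W    L
a=1:    L    W    L    W    L
a=2:    W    W    W    W    W
a=3:    W    L    W    L    W
a=4:    W    L    W    L    W
a=5:    W    W    W    W    W
a=6:    L    W    L    W    L
Cells with no legal move (terminal, hence L): (0,0), (1,0).
The remaining L cells, each justified by listing all of its moves:
(0,2): the only move is to (0,1)(W), a W ⇒ L
(0,4): the only move is to (0,3)(W), a W ⇒ L
(1,2): moves to (1,1)(W), (0,1)(W); every one is W ⇒ L
(1,4): moves to (1,3)(W), (0,3)(W); every one is W ⇒ L
(3,1): moves to (1,1)(W), (3,0)(W), (2,0)(W); every one is W ⇒ L
(3,3): moves to (1,3)(W), (3,2)(W), (2,2)(W); every one is W ⇒ L
(4,1): moves to (2,1)(W), (0,1)(W), (4,0)(W), (3,0)(W); every one is W ⇒ L
(4,3): moves to (2,3)(W), (0,3)(W), (4,2)(W), (3,2)(W); every one is W ⇒ L
(6,0): moves to (4,0)(W), (2,0)(W); every one is W ⇒ L
(6,2): moves to (4,2)(W), (2,2)(W), (6,1)(W), (5,1)(W); every one is W ⇒ L
(6,4): moves to (4,4)(W), (2,4)(W), (6,3)(W), (5,3)(W); every one is W ⇒ L
Every other cell has at least one move into one of the L cells above, so it is W.
Every move from (6,4) reaches a W position, so the mover loses.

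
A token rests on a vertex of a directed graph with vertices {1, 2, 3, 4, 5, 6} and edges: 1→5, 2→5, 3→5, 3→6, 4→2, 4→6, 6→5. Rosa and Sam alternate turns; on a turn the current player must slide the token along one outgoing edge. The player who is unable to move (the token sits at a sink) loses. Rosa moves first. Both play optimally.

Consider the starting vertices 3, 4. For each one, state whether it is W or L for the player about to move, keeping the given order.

3: W, 4: L

Label each position W (a win for the player to move) or L (a loss). A position with no legal move is L; any other position is W exactly when some move reaches an L, and L when every move reaches a W.
Every edge goes from a vertex to one that appears earlier in the order 5, 6, 3, 1, 2, 4, so processing vertices in that order labels each vertex after all of its successors.
5: no outgoing edge → L
6: →5(L), so W
3: →5(L), so W
1: →5(L), so W
2: →5(L), so W
4: →2(W), 6(W) — all W, so L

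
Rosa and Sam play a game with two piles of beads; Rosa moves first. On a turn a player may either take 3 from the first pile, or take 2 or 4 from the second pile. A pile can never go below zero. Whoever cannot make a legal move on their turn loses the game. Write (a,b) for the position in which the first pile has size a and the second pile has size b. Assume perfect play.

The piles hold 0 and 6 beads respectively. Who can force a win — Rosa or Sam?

Use the standard recursion: the mover loses at a terminal position; elsewhere, the mover wins exactly when some move hands the opponent an L position.
No move ever increases a pile, so every position that can arise here has a ≤ 0 and b ≤ 6; it is enough to label the cells with 0 ≤ a ≤ 0 and 0 ≤ b ≤ 6.
Every move lowers a or b (never raises either), so fill the grid row by row in increasing a, and left to right within a row: each cell's successors are then already labelled.
      b=0  b=1  b=2  b=3  b=4  b=5  b=6
a=0:    L    L    W    W    W    W    L
Cells with no legal move (terminal, hence L): (0,0), (0,1).
The remaining L cells, each justified by listing all of its moves:
(0,6): only reaches (0,4)(W), (0,2)(W), all W → L
Every other cell has at least one move into one of the L cells above, so it is W.
Every move from (0,6) reaches a W position, so the mover loses.

Sam wins.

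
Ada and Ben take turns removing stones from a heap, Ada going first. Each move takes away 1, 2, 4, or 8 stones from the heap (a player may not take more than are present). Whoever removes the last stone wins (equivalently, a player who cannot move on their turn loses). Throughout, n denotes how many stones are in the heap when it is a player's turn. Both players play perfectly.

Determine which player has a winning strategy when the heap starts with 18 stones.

Ben wins.

Work bottom-up. With no move the player to move loses. Otherwise the position is W if at least one move leads to an L position for the opponent, and L if every move leads to a W.
n=0: no move → L
n=1: reaches L-position 0 → W
n=2: reaches L-position 0 → W
n=3: only reaches 2(W), 1(W), all W → L
n=4: reaches L-position 3 → W
n=5: reaches L-position 3 → W
n=6: only reaches 5(W), 4(W), 2(W), all W → L
n=7: reaches L-position 6 → W
n=8: reaches L-position 6 → W
n=9: only reaches 8(W), 7(W), 5(W), 1(W), all W → L
n=10: reaches L-position 9 → W
n=11: reaches L-position 9 → W
n=12: only reaches 11(W), 10(W), 8(W), 4(W), all W → L
n=13: reaches L-position 12 → W
n=14: reaches L-position 12 → W
n=15: only reaches 14(W), 13(W), 11(W), 7(W), all W → L
n=16: reaches L-position 15 → W
n=17: reaches L-position 15 → W
n=18: only reaches 17(W), 16(W), 14(W), 10(W), all W → L
Every move from 18 reaches a W position, so the mover loses.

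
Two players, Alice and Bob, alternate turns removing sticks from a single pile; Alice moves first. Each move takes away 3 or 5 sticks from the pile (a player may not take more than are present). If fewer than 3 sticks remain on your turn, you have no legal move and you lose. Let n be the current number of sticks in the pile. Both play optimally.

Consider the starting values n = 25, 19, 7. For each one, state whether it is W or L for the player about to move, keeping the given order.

25: L, 19: W, 7: W

Compute win/loss labels from the base case upward. A position with no move is L. Any other position is W if it can reach an L in one move, else L.
n=0: no move → L
n=1: no move → L
n=2: no move → L
n=3: reaches L-position 0 → W
n=4: reaches L-position 1 → W
n=5: reaches L-position 2 → W
n=6: reaches L-position 1 → W
n=7: reaches L-position 2 → W
n=8: only reaches 5(W), 3(W), all W → L
n=9: only reaches 6(W), 4(W), all W → L
n=10: only reaches 7(W), 5(W), all W → L
n=11: reaches L-position 8 → W
n=12: reaches L-position 9 → W
n=13: reaches L-position 10 → W
n=14: reaches L-position 9 → W
n=15: reaches L-position 10 → W
n=16: only reaches 13(W), 11(W), all W → L
n=17: only reaches 14(W), 12(W), all W → L
n=18: only reaches 15(W), 13(W), all W → L
n=19: reaches L-position 16 → W
n=20: reaches L-position 17 → W
n=21: reaches L-position 18 → W
n=22: reaches L-position 17 → W
n=23: reaches L-position 18 → W
n=24: only reaches 21(W), 19(W), all W → L
n=25: only reaches 22(W), 20(W), all W → L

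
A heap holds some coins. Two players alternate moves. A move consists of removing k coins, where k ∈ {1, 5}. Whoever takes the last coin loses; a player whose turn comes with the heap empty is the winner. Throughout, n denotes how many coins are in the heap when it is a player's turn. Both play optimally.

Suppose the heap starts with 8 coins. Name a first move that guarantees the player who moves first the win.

Build the W/L table. Terminal = W. A non-terminal position is W if it has a move to some L; otherwise it is L.
n=0: no move; the opponent has just taken the last coin and therefore loses → W
n=1: only reaches 0(W), which is W → L
n=2: reaches L-position 1 → W
n=3: only reaches 2(W), which is W → L
n=4: reaches L-position 3 → W
n=5: only reaches 4(W), 0(W), all W → L
n=6: reaches L-position 5 → W
n=7: only reaches 6(W), 2(W), all W → L
n=8: reaches L-position 7 → W
From 8, the L positions reachable in one move are: 7, 3. Any move reaching one of these is winning.

Remove 1, leaving 7.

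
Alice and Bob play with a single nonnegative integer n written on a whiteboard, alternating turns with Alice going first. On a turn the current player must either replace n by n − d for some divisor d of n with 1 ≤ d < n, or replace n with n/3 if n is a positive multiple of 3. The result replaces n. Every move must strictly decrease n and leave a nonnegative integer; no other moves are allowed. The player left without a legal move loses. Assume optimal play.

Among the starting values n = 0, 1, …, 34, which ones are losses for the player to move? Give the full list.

Work bottom-up. With no move the player to move loses. Otherwise the position is W if at least one move leads to an L position for the opponent, and L if every move leads to a W.
n=0: no move → L
n=1: no move → L
n=2: W (go to 1, an L position)
n=3: W (go to 1, an L position)
n=4: L (options 2(W), 3(W) are all W)
n=5: W (go to 4, an L position)
n=6: W (go to 4, an L position)
n=7: L (sole option 6(W) is W)
n=8: W (go to 4, an L position)
n=9: L (options 3(W), 6(W), 8(W) are all W)
n=10: W (go to 9, an L position)
n=11: L (sole option 10(W) is W)
n=12: W (go to 4, an L position)
n=13: L (sole option 12(W) is W)
n=14: W (go to 7, an L position)
n=15: L (options 5(W), 10(W), 12(W), 14(W) are all W)
n=16: W (go to 15, an L position)
n=17: L (sole option 16(W) is W)
n=18: W (go to 9, an L position)
n=19: L (sole option 18(W) is W)
n=20: W (go to 15, an L position)
n=21: W (go to 7, an L position)
n=22: W (go to 11, an L position)
n=23: L (sole option 22(W) is W)
n=24: W (go to 23, an L position)
n=25: L (options 20(W), 24(W) are all W)
n=26: W (go to 13, an L position)
n=27: W (go to 9, an L position)
n=28: L (options 14(W), 21(W), 24(W), 26(W), 27(W) are all W)
n=29: W (go to 28, an L position)
n=30: W (go to 15, an L position)
n=31: L (sole option 30(W) is W)
n=32: W (go to 28, an L position)
n=33: W (go to 11, an L position)
n=34: W (go to 17, an L position)
The losing starting values of n are exactly the entries labelled L in this table (14 of them).

0, 1, 4, 7, 9, 11, 13, 15, 17, 19, 23, 25, 28, 31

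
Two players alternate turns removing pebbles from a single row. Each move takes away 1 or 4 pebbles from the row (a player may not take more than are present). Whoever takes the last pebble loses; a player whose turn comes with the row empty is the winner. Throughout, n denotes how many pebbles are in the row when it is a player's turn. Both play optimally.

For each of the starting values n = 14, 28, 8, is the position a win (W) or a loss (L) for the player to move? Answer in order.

14: W, 28: L, 8: L

Label each position W (a win for the player to move) or L (a loss). A position with no legal move is W; any other position is W exactly when some move reaches an L, and L when every move reaches a W.
n=0: no move; the opponent has just taken the last pebble and therefore loses → W
n=1: L (sole option 0(W) is W)
n=2: W (go to 1, an L position)
n=3: L (sole option 2(W) is W)
n=4: W (go to 3, an L position)
n=5: W (go to 1, an L position)
n=6: L (options 5(W), 2(W) are all W)
n=7: W (go to 6, an L position)
n=8: L (options 7(W), 4(W) are all W)
n=9: W (go to 8, an L position)
n=10: W (go to 6, an L position)
n=11: L (options 10(W), 7(W) are all W)
n=12: W (go to 11, an L position)
n=13: L (options 12(W), 9(W) are all W)
n=14: W (go to 13, an L position)
n=15: W (go to 11, an L position)
n=16: L (options 15(W), 12(W) are all W)
n=17: W (go to 16, an L position)
n=18: L (options 17(W), 14(W) are all W)
n=19: W (go to 18, an L position)
n=20: W (go to 16, an L position)
n=21: L (options 20(W), 17(W) are all W)
n=22: W (go to 21, an L position)
n=23: L (options 22(W), 19(W) are all W)
n=24: W (go to 23, an L position)
n=25: W (go to 21, an L position)
n=26: L (options 25(W), 22(W) are all W)
n=27: W (go to 26, an L position)
n=28: L (options 27(W), 24(W) are all W)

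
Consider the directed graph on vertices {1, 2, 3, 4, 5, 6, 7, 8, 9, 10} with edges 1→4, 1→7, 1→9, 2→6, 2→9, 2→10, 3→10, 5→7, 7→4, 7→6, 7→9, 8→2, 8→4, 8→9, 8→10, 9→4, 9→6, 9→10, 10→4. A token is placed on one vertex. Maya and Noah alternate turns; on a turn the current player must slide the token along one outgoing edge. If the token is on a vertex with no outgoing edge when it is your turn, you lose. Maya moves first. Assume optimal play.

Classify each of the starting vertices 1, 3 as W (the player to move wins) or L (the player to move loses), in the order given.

1: W, 3: L

Compute win/loss labels from the base case upward. A position with no move is L. Any other position is W if it can reach an L in one move, else L.
Every edge goes from a vertex to one that appears earlier in the order 6, 4, 10, 9, 7, 1, 2, 8, 3, 5, so processing vertices in that order labels each vertex after all of its successors.
6: no outgoing edge → L
4: no outgoing edge → L
10: can move to 4, which is L ⇒ W
9: can move to 4, which is L ⇒ W
7: can move to 4, which is L ⇒ W
1: can move to 4, which is L ⇒ W
2: can move to 6, which is L ⇒ W
8: can move to 4, which is L ⇒ W
3: the only move is to 10(W), a W ⇒ L
5: the only move is to 7(W), a W ⇒ L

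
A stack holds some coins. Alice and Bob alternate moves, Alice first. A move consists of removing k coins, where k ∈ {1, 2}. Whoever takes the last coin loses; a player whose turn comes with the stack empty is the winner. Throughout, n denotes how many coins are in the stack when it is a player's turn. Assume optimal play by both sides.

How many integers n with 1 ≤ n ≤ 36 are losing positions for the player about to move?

Use the standard recursion: the mover wins at a terminal position; elsewhere, the mover wins exactly when some move hands the opponent an L position.
n=0: no move; the opponent has just taken the last coin and therefore loses → W
n=1: →0(W) only, which is W, so L
n=2: →1(L), so W
n=3: →1(L), so W
n=4: →3(W), 2(W) — all W, so L
n=5: →4(L), so W
n=6: →4(L), so W
n=7: →6(W), 5(W) — all W, so L
n=8: →7(L), so W
n=9: →7(L), so W
n=10: →9(W), 8(W) — all W, so L
n=11: →10(L), so W
n=12: →10(L), so W
n=13: →12(W), 11(W) — all W, so L
n=14: →13(L), so W
n=15: →13(L), so W
n=16: →15(W), 14(W) — all W, so L
n=17: →16(L), so W
n=18: →16(L), so W
n=19: →18(W), 17(W) — all W, so L
n=20: →19(L), so W
n=21: →19(L), so W
n=22: →21(W), 20(W) — all W, so L
n=23: →22(L), so W
n=24: →22(L), so W
n=25: →24(W), 23(W) — all W, so L
n=26: →25(L), so W
n=27: →25(L), so W
n=28: →27(W), 26(W) — all W, so L
n=29: →28(L), so W
n=30: →28(L), so W
n=31: →30(W), 29(W) — all W, so L
n=32: →31(L), so W
n=33: →31(L), so W
n=34: →33(W), 32(W) — all W, so L
n=35: →34(L), so W
n=36: →34(L), so W
L entries with 1 ≤ n ≤ 36 (the range starts at n=1): n = 1, 4, 7, 10, 13, 16, 19, 22, 25, 28, 31, 34; that makes 12.

12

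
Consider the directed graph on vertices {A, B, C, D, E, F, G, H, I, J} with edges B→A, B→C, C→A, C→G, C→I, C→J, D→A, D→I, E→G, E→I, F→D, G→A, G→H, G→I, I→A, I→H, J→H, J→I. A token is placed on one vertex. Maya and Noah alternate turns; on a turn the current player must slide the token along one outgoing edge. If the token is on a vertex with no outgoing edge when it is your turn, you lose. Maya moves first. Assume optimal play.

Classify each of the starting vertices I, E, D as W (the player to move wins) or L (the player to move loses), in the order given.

Build the W/L table. Terminal = L. A non-terminal position is W if it has a move to some L; otherwise it is L.
Every edge goes from a vertex to one that appears earlier in the order A, H, I, D, J, G, F, C, B, E, so processing vertices in that order labels each vertex after all of its successors.
A: no outgoing edge → L
H: no outgoing edge → L
I: reaches L-position H → W
D: reaches L-position A → W
J: reaches L-position H → W
G: reaches L-position H → W
F: only reaches D(W), which is W → L
C: reaches L-position A → W
B: reaches L-position A → W
E: only reaches G(W), I(W), all W → L

I: W, E: L, D: W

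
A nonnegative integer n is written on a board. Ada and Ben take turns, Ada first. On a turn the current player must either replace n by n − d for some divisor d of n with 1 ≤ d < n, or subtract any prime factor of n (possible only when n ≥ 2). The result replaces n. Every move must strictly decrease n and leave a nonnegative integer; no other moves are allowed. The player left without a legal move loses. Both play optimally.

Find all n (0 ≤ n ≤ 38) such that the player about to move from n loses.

Positions with no move are L. A position that does have a move is losing for the player to move precisely when every available move leads to a winning position for the opponent. Fill in the labels:
n=0: no move → L
n=1: no move → L
n=2: W (go to 0, an L position)
n=3: W (go to 0, an L position)
n=4: L (options 2(W), 3(W) are all W)
n=5: W (go to 0, an L position)
n=6: W (go to 4, an L position)
n=7: W (go to 0, an L position)
n=8: W (go to 4, an L position)
n=9: L (options 6(W), 8(W) are all W)
n=10: W (go to 9, an L position)
n=11: W (go to 0, an L position)
n=12: W (go to 9, an L position)
n=13: W (go to 0, an L position)
n=14: L (options 7(W), 12(W), 13(W) are all W)
n=15: W (go to 14, an L position)
n=16: W (go to 14, an L position)
n=17: W (go to 0, an L position)
n=18: W (go to 9, an L position)
n=19: W (go to 0, an L position)
n=20: L (options 10(W), 15(W), 16(W), 18(W), 19(W) are all W)
n=21: W (go to 14, an L position)
n=22: W (go to 20, an L position)
n=23: W (go to 0, an L position)
n=24: W (go to 20, an L position)
n=25: W (go to 20, an L position)
n=26: L (options 13(W), 24(W), 25(W) are all W)
n=27: W (go to 26, an L position)
n=28: W (go to 14, an L position)
n=29: W (go to 0, an L position)
n=30: W (go to 20, an L position)
n=31: W (go to 0, an L position)
n=32: L (options 16(W), 24(W), 28(W), 30(W), 31(W) are all W)
n=33: W (go to 32, an L position)
n=34: W (go to 32, an L position)
n=35: L (options 28(W), 30(W), 34(W) are all W)
n=36: W (go to 32, an L position)
n=37: W (go to 0, an L position)
n=38: L (options 19(W), 36(W), 37(W) are all W)
The losing starting values of n are exactly the entries labelled L in this table (10 of them).

0, 1, 4, 9, 14, 20, 26, 32, 35, 38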